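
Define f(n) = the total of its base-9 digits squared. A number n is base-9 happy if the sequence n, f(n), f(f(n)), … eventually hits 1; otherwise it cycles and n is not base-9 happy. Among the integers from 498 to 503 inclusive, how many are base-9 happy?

1

498: 498 → 46 → 26 → 68 → 74 → 68  (repeats 68)
499: 499 → 53 → 89 → 65 → 53  (repeats 53)
500: 500 → 62 → 100 → 6 → 36 → 16 → 50 → 50  (repeats 50)
501: 501 → 73 → 65 → 53 → 89 → 65  (repeats 65)
502: 502 → 86 → 26 → 68 → 74 → 68  (repeats 68)
503: 503 → 101 → 9 → 1  (reaches 1)
base-9 happy: 503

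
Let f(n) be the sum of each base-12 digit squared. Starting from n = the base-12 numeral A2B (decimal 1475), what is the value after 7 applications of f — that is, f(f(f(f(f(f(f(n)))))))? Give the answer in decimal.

1475 = (10,2,11)_12 → 225
225 = (1,6,9)_12 → 118
118 = (9,10)_12 → 181
181 = (1,3,1)_12 → 11
11 = (11)_12 → 121
121 = (10,1)_12 → 101
101 = (8,5)_12 → 89

89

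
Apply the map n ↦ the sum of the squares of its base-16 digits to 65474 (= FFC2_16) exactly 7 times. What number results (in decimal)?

1

65474 = (15,15,12,2)_16 → 15² + 15² + 12² + 2² = 598
598 = (2,5,6)_16 → 2² + 5² + 6² = 65
65 = (4,1)_16 → 4² + 1² = 17
17 = (1,1)_16 → 1² + 1² = 2
2 = (2)_16 → 2² = 4
4 = (4)_16 → 4² = 16
16 = (1,0)_16 → 1² + 0² = 1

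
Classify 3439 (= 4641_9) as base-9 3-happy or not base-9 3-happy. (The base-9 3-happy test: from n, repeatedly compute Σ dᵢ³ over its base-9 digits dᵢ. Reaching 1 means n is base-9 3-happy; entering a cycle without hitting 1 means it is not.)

3439 = (4,6,4,1)_9 → 345
345 = (4,2,3)_9 → 99
99 = (1,2,0)_9 → 9
9 = (1,0)_9 → 1  — reached 1.

base-9 3-happy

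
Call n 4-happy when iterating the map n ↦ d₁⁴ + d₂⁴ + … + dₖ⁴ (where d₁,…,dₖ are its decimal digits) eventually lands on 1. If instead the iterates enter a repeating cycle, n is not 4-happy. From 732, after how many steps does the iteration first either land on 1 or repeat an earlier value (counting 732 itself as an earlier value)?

10

732 → 7⁴ + 3⁴ + 2⁴ = 2401 + 81 + 16 = 2498
2498 → 2⁴ + 4⁴ + 9⁴ + 8⁴ = 16 + 256 + 6561 + 4096 = 10929
10929 → 1⁴ + 0⁴ + 9⁴ + 2⁴ + 9⁴ = 1 + 0 + 6561 + 16 + 6561 = 13139
13139 → 1⁴ + 3⁴ + 1⁴ + 3⁴ + 9⁴ = 1 + 81 + 1 + 81 + 6561 = 6725
6725 → 6⁴ + 7⁴ + 2⁴ + 5⁴ = 1296 + 2401 + 16 + 625 = 4338
4338 → 4⁴ + 3⁴ + 3⁴ + 8⁴ = 256 + 81 + 81 + 4096 = 4514
4514 → 4⁴ + 5⁴ + 1⁴ + 4⁴ = 256 + 625 + 1 + 256 = 1138
1138 → 1⁴ + 1⁴ + 3⁴ + 8⁴ = 1 + 1 + 81 + 4096 = 4179
4179 → 4⁴ + 1⁴ + 7⁴ + 9⁴ = 256 + 1 + 2401 + 6561 = 9219
9219 → 9⁴ + 2⁴ + 1⁴ + 9⁴ = 6561 + 16 + 1 + 6561 = 13139  — 13139 repeats.
That took 10 steps.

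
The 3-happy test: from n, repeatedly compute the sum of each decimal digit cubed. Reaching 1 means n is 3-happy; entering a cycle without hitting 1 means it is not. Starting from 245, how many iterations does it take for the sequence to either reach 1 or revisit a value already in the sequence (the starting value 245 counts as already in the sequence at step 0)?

4

245 → 2³ + 4³ + 5³ = 197
197 → 1³ + 9³ + 7³ = 1073
1073 → 1³ + 0³ + 7³ + 3³ = 371
371 → 3³ + 7³ + 1³ = 371  — 371 repeats.
That took 4 steps.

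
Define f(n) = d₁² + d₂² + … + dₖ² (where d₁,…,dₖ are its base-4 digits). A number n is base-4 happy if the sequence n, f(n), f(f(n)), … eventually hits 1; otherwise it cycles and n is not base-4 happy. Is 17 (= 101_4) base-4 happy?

17 = (1,0,1)_4 → 1² + 0² + 1² = 1 + 0 + 1 = 2
2 = (2)_4 → 2² = 4
4 = (1,0)_4 → 1² + 0² = 1 + 0 = 1  — reached 1.

base-4 happy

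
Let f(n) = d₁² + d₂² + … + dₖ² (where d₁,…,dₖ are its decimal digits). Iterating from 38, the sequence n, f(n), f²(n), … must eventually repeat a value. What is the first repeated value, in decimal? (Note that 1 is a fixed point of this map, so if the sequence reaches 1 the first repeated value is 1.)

38 → 3² + 8² = 73
73 → 7² + 3² = 58
58 → 5² + 8² = 89
89 → 8² + 9² = 145
145 → 1² + 4² + 5² = 42
42 → 4² + 2² = 20
20 → 2² + 0² = 4
4 → 4² = 16
16 → 1² + 6² = 37
37 → 3² + 7² = 58  — 58 already appeared earlier.

58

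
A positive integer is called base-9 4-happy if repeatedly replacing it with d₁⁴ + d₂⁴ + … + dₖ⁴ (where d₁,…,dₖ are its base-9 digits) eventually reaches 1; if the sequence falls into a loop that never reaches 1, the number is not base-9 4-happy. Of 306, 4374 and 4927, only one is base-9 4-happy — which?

4927

306: 306 → 2482 → 3188 → 434 → 722 → 8208 → 114 → 1378 → 4098 → 1956 → 1394 → 8194 → 290 → 722  — repeats 722 (not base-9 4-happy)
4374: 4374 → 1296 → 2402 → 4818 → 2258 → 6578 → 4098 → 1956 → 1394 → 8194 → 290 → 722 → 8208 → 114 → 1378 → 4098  — repeats 4098 (not base-9 4-happy)
4927: 4927 → 5249 → 4819 → 2433 → 243 → 81 → 1  — reaches 1 (base-9 4-happy)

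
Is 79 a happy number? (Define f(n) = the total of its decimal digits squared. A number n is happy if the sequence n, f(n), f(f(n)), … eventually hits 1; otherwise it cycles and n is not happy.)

happy

79 → 7² + 9² = 49 + 81 = 130
130 → 1² + 3² + 0² = 1 + 9 + 0 = 10
10 → 1² + 0² = 1 + 0 = 1  — reached 1.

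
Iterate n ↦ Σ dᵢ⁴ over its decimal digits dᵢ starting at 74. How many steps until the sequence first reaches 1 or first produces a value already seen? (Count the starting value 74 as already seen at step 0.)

74 → 7⁴ + 4⁴ = 2657
2657 → 2⁴ + 6⁴ + 5⁴ + 7⁴ = 4338
4338 → 4⁴ + 3⁴ + 3⁴ + 8⁴ = 4514
4514 → 4⁴ + 5⁴ + 1⁴ + 4⁴ = 1138
1138 → 1⁴ + 1⁴ + 3⁴ + 8⁴ = 4179
4179 → 4⁴ + 1⁴ + 7⁴ + 9⁴ = 9219
9219 → 9⁴ + 2⁴ + 1⁴ + 9⁴ = 13139
13139 → 1⁴ + 3⁴ + 1⁴ + 3⁴ + 9⁴ = 6725
6725 → 6⁴ + 7⁴ + 2⁴ + 5⁴ = 4338  — 4338 repeats.
That took 9 steps.

9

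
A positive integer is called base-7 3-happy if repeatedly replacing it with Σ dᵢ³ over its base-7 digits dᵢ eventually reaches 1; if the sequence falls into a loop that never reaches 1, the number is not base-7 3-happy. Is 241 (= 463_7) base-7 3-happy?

base-7 3-happy

241 = (4,6,3)_7 → 4³ + 6³ + 3³ = 307
307 = (6,1,6)_7 → 6³ + 1³ + 6³ = 433
433 = (1,1,5,6)_7 → 1³ + 1³ + 5³ + 6³ = 343
343 = (1,0,0,0)_7 → 1³ + 0³ + 0³ + 0³ = 1  — reached 1.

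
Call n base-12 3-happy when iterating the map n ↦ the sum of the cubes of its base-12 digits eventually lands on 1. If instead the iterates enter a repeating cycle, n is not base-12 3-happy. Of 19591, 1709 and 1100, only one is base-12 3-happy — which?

19591: 19591 → 1738 → 1001 → 1672 → 1738  — repeats 1738 (not base-12 3-happy)
1709: 1709 → 2456 → 638 → 197 → 190 → 1028 → 856 → 1520 → 1728 → 1  — reaches 1 (base-12 3-happy)
1100: 1100 → 1198 → 1539 → 1539  — repeats 1539 (not base-12 3-happy)

1709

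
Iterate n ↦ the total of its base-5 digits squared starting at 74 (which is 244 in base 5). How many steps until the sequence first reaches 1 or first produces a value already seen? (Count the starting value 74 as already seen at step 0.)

74 = (2,4,4)_5 → 2² + 4² + 4² = 36
36 = (1,2,1)_5 → 1² + 2² + 1² = 6
6 = (1,1)_5 → 1² + 1² = 2
2 = (2)_5 → 2² = 4
4 = (4)_5 → 4² = 16
16 = (3,1)_5 → 3² + 1² = 10
10 = (2,0)_5 → 2² + 0² = 4  — 4 repeats.
That took 7 steps.

7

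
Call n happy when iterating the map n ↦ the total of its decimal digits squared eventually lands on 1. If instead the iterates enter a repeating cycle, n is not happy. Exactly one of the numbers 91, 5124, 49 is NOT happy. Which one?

5124

91: 91 → 82 → 68 → 100 → 1  — reaches 1 (happy)
5124: 5124 → 46 → 52 → 29 → 85 → 89 → 145 → 42 → 20 → 4 → 16 → 37 → 58 → 89  — repeats 89 (not happy)
49: 49 → 97 → 130 → 10 → 1  — reaches 1 (happy)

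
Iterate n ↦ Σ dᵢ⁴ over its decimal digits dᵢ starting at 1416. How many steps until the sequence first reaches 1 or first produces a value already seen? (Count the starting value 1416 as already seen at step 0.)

13

1416 → 1⁴ + 4⁴ + 1⁴ + 6⁴ = 1 + 256 + 1 + 1296 = 1554
1554 → 1⁴ + 5⁴ + 5⁴ + 4⁴ = 1 + 625 + 625 + 256 = 1507
1507 → 1⁴ + 5⁴ + 0⁴ + 7⁴ = 1 + 625 + 0 + 2401 = 3027
3027 → 3⁴ + 0⁴ + 2⁴ + 7⁴ = 81 + 0 + 16 + 2401 = 2498
2498 → 2⁴ + 4⁴ + 9⁴ + 8⁴ = 16 + 256 + 6561 + 4096 = 10929
10929 → 1⁴ + 0⁴ + 9⁴ + 2⁴ + 9⁴ = 1 + 0 + 6561 + 16 + 6561 = 13139
13139 → 1⁴ + 3⁴ + 1⁴ + 3⁴ + 9⁴ = 1 + 81 + 1 + 81 + 6561 = 6725
6725 → 6⁴ + 7⁴ + 2⁴ + 5⁴ = 1296 + 2401 + 16 + 625 = 4338
4338 → 4⁴ + 3⁴ + 3⁴ + 8⁴ = 256 + 81 + 81 + 4096 = 4514
4514 → 4⁴ + 5⁴ + 1⁴ + 4⁴ = 256 + 625 + 1 + 256 = 1138
1138 → 1⁴ + 1⁴ + 3⁴ + 8⁴ = 1 + 1 + 81 + 4096 = 4179
4179 → 4⁴ + 1⁴ + 7⁴ + 9⁴ = 256 + 1 + 2401 + 6561 = 9219
9219 → 9⁴ + 2⁴ + 1⁴ + 9⁴ = 6561 + 16 + 1 + 6561 = 13139  — 13139 repeats.
That took 13 steps.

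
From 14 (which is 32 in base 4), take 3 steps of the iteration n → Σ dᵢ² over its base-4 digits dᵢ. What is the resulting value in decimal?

8

14 = (3,2)_4 → 3² + 2² = 9 + 4 = 13
13 = (3,1)_4 → 3² + 1² = 9 + 1 = 10
10 = (2,2)_4 → 2² + 2² = 4 + 4 = 8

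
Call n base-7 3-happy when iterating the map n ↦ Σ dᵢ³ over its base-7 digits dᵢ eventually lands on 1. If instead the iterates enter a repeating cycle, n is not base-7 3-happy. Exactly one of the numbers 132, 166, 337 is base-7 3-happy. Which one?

337

132: 132 → 288 → 342 → 648 → 282 → 258 → 342  — repeats 342 (not base-7 3-happy)
166: 166 → 160 → 244 → 496 → 244  — repeats 244 (not base-7 3-happy)
337: 337 → 433 → 343 → 1  — reaches 1 (base-7 3-happy)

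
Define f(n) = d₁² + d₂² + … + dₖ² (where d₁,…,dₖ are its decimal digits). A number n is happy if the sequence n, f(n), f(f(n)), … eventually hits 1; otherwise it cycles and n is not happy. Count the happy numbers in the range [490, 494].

490: 490 → 97 → 130 → 10 → 1  (reaches 1)
491: 491 → 98 → 145 → 42 → 20 → 4 → 16 → 37 → 58 → 89 → 145  (repeats 145)
492: 492 → 101 → 2 → 4 → 16 → 37 → 58 → 89 → 145 → 42 → 20 → 4  (repeats 4)
493: 493 → 106 → 37 → 58 → 89 → 145 → 42 → 20 → 4 → 16 → 37  (repeats 37)
494: 494 → 113 → 11 → 2 → 4 → 16 → 37 → 58 → 89 → 145 → 42 → 20 → 4  (repeats 4)
happy: 490

1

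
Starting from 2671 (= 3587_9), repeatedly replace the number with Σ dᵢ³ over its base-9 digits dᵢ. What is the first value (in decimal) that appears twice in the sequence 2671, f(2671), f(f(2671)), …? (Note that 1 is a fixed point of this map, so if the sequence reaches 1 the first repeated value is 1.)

27

2671 = (3,5,8,7)_9 → 1007
1007 = (1,3,3,8)_9 → 567
567 = (7,0,0)_9 → 343
343 = (4,2,1)_9 → 73
73 = (8,1)_9 → 513
513 = (6,3,0)_9 → 243
243 = (3,0,0)_9 → 27
27 = (3,0)_9 → 27  — 27 already appeared earlier.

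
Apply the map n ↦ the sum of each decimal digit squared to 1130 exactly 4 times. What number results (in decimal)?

16

1130 → 1² + 1² + 3² + 0² = 11
11 → 1² + 1² = 2
2 → 2² = 4
4 → 4² = 16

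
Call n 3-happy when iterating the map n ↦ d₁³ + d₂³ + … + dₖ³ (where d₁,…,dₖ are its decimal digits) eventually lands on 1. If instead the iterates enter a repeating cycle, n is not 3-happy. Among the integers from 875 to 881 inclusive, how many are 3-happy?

875: 875 → 980 → 1241 → 74 → 407 → 407  (repeats 407)
876: 876 → 1071 → 345 → 216 → 225 → 141 → 66 → 432 → 99 → 1458 → 702 → 351 → 153 → 153  (repeats 153)
877: 877 → 1198 → 1243 → 100 → 1  (reaches 1)
878: 878 → 1367 → 587 → 980 → 1241 → 74 → 407 → 407  (repeats 407)
879: 879 → 1584 → 702 → 351 → 153 → 153  (repeats 153)
880: 880 → 1024 → 73 → 370 → 370  (repeats 370)
881: 881 → 1025 → 134 → 92 → 737 → 713 → 371 → 371  (repeats 371)
3-happy: 877

1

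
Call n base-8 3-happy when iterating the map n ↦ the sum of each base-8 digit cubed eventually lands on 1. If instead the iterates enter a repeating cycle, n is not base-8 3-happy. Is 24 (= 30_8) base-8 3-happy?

not base-8 3-happy

24 = (3,0)_8 → 3³ + 0³ = 27 + 0 = 27
27 = (3,3)_8 → 3³ + 3³ = 27 + 27 = 54
54 = (6,6)_8 → 6³ + 6³ = 216 + 216 = 432
432 = (6,6,0)_8 → 6³ + 6³ + 0³ = 216 + 216 + 0 = 432  — 432 already seen; the sequence cycles without reaching 1.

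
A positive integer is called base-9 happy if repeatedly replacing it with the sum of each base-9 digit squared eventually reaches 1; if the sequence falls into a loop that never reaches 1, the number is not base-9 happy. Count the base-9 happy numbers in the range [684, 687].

684: 684 → 80 → 128 → 30 → 18 → 4 → 16 → 50 → 50  — not base-9 happy
685: 685 → 81 → 1  — base-9 happy
686: 686 → 84 → 10 → 2 → 4 → 16 → 50 → 50  — not base-9 happy
687: 687 → 89 → 65 → 53 → 89  — not base-9 happy
base-9 happy: 685

1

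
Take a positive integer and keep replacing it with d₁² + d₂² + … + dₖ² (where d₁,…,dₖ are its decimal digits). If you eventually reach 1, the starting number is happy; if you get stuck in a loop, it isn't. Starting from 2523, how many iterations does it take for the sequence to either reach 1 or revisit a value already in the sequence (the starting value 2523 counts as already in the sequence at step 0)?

9

2523 → 2² + 5² + 2² + 3² = 42
42 → 4² + 2² = 20
20 → 2² + 0² = 4
4 → 4² = 16
16 → 1² + 6² = 37
37 → 3² + 7² = 58
58 → 5² + 8² = 89
89 → 8² + 9² = 145
145 → 1² + 4² + 5² = 42  — 42 repeats.
That took 9 steps.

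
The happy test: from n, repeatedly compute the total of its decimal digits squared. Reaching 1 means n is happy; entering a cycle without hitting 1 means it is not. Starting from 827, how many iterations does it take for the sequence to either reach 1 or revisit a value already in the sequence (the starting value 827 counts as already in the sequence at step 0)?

13

827 → 8² + 2² + 7² = 64 + 4 + 49 = 117
117 → 1² + 1² + 7² = 1 + 1 + 49 = 51
51 → 5² + 1² = 25 + 1 = 26
26 → 2² + 6² = 4 + 36 = 40
40 → 4² + 0² = 16 + 0 = 16
16 → 1² + 6² = 1 + 36 = 37
37 → 3² + 7² = 9 + 49 = 58
58 → 5² + 8² = 25 + 64 = 89
89 → 8² + 9² = 64 + 81 = 145
145 → 1² + 4² + 5² = 1 + 16 + 25 = 42
42 → 4² + 2² = 16 + 4 = 20
20 → 2² + 0² = 4 + 0 = 4
4 → 4² = 16  — 16 repeats.
That took 13 steps.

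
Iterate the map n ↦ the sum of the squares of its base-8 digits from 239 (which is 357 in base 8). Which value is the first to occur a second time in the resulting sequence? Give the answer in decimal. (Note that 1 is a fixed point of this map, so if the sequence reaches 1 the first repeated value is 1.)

26

239 = (3,5,7)_8 → 3² + 5² + 7² = 83
83 = (1,2,3)_8 → 1² + 2² + 3² = 14
14 = (1,6)_8 → 1² + 6² = 37
37 = (4,5)_8 → 4² + 5² = 41
41 = (5,1)_8 → 5² + 1² = 26
26 = (3,2)_8 → 3² + 2² = 13
13 = (1,5)_8 → 1² + 5² = 26  — 26 already appeared earlier.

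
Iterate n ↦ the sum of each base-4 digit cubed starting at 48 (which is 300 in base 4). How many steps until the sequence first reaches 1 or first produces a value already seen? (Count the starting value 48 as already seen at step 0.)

48 = (3,0,0)_4 → 3³ + 0³ + 0³ = 27
27 = (1,2,3)_4 → 1³ + 2³ + 3³ = 36
36 = (2,1,0)_4 → 2³ + 1³ + 0³ = 9
9 = (2,1)_4 → 2³ + 1³ = 9  — 9 repeats.
That took 4 steps.

4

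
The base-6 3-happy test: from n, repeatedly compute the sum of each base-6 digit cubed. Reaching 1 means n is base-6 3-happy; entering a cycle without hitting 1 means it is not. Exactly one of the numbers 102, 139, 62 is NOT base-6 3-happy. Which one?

102: 102 → 133 → 92 → 43 → 3 → 27 → 91 → 36 → 1  — reaches 1 (base-6 3-happy)
139: 139 → 153 → 92 → 43 → 3 → 27 → 91 → 36 → 1  — reaches 1 (base-6 3-happy)
62: 62 → 73 → 9 → 28 → 128 → 62  — repeats 62 (not base-6 3-happy)

62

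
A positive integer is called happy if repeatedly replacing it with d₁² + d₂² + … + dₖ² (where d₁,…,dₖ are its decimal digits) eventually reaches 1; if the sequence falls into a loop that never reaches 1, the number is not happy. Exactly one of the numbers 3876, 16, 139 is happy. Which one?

139

3876: 3876 → 158 → 90 → 81 → 65 → 61 → 37 → 58 → 89 → 145 → 42 → 20 → 4 → 16 → 37  — repeats 37 (not happy)
16: 16 → 37 → 58 → 89 → 145 → 42 → 20 → 4 → 16  — repeats 16 (not happy)
139: 139 → 91 → 82 → 68 → 100 → 1  — reaches 1 (happy)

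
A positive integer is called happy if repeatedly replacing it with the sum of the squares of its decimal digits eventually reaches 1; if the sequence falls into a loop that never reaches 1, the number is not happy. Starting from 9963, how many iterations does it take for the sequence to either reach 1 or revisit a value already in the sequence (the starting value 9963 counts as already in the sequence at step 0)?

9963 → 9² + 9² + 6² + 3² = 81 + 81 + 36 + 9 = 207
207 → 2² + 0² + 7² = 4 + 0 + 49 = 53
53 → 5² + 3² = 25 + 9 = 34
34 → 3² + 4² = 9 + 16 = 25
25 → 2² + 5² = 4 + 25 = 29
29 → 2² + 9² = 4 + 81 = 85
85 → 8² + 5² = 64 + 25 = 89
89 → 8² + 9² = 64 + 81 = 145
145 → 1² + 4² + 5² = 1 + 16 + 25 = 42
42 → 4² + 2² = 16 + 4 = 20
20 → 2² + 0² = 4 + 0 = 4
4 → 4² = 16
16 → 1² + 6² = 1 + 36 = 37
37 → 3² + 7² = 9 + 49 = 58
58 → 5² + 8² = 25 + 64 = 89  — 89 repeats.
That took 15 steps.

15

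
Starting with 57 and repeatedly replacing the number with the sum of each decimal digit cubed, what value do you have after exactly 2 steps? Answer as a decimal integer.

57 → 5³ + 7³ = 468
468 → 4³ + 6³ + 8³ = 792

792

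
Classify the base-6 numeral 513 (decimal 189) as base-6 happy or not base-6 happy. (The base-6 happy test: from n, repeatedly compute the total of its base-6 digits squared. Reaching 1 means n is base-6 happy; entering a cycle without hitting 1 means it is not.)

189 = (5,1,3)_6 → 5² + 1² + 3² = 35
35 = (5,5)_6 → 5² + 5² = 50
50 = (1,2,2)_6 → 1² + 2² + 2² = 9
9 = (1,3)_6 → 1² + 3² = 10
10 = (1,4)_6 → 1² + 4² = 17
17 = (2,5)_6 → 2² + 5² = 29
29 = (4,5)_6 → 4² + 5² = 41
41 = (1,0,5)_6 → 1² + 0² + 5² = 26
26 = (4,2)_6 → 4² + 2² = 20
20 = (3,2)_6 → 3² + 2² = 13
13 = (2,1)_6 → 2² + 1² = 5
5 = (5)_6 → 5² = 25
25 = (4,1)_6 → 4² + 1² = 17  — 17 already seen; the sequence cycles without reaching 1.

not base-6 happy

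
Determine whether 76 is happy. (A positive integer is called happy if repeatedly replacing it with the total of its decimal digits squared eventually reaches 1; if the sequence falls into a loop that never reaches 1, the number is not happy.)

76 → 7² + 6² = 85
85 → 8² + 5² = 89
89 → 8² + 9² = 145
145 → 1² + 4² + 5² = 42
42 → 4² + 2² = 20
20 → 2² + 0² = 4
4 → 4² = 16
16 → 1² + 6² = 37
37 → 3² + 7² = 58
58 → 5² + 8² = 89  — 89 already seen; the sequence cycles without reaching 1.

not happy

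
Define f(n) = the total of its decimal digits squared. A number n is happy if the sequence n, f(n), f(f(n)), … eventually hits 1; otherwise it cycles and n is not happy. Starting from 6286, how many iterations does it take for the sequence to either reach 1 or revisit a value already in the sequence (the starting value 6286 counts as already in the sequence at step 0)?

15

6286 → 6² + 2² + 8² + 6² = 140
140 → 1² + 4² + 0² = 17
17 → 1² + 7² = 50
50 → 5² + 0² = 25
25 → 2² + 5² = 29
29 → 2² + 9² = 85
85 → 8² + 5² = 89
89 → 8² + 9² = 145
145 → 1² + 4² + 5² = 42
42 → 4² + 2² = 20
20 → 2² + 0² = 4
4 → 4² = 16
16 → 1² + 6² = 37
37 → 3² + 7² = 58
58 → 5² + 8² = 89  — 89 repeats.
That took 15 steps.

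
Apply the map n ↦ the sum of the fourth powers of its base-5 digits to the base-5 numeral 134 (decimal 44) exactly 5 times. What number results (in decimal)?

44 = (1,3,4)_5 → 1⁴ + 3⁴ + 4⁴ = 338
338 = (2,3,2,3)_5 → 2⁴ + 3⁴ + 2⁴ + 3⁴ = 194
194 = (1,2,3,4)_5 → 1⁴ + 2⁴ + 3⁴ + 4⁴ = 354
354 = (2,4,0,4)_5 → 2⁴ + 4⁴ + 0⁴ + 4⁴ = 528
528 = (4,1,0,3)_5 → 4⁴ + 1⁴ + 0⁴ + 3⁴ = 338

338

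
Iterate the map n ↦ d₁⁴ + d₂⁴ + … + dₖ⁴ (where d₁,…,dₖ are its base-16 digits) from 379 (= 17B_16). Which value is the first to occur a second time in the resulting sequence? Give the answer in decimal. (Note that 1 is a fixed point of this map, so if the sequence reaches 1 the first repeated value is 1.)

6914

379 = (1,7,11)_16 → 1⁴ + 7⁴ + 11⁴ = 1 + 2401 + 14641 = 17043
17043 = (4,2,9,3)_16 → 4⁴ + 2⁴ + 9⁴ + 3⁴ = 256 + 16 + 6561 + 81 = 6914
6914 = (1,11,0,2)_16 → 1⁴ + 11⁴ + 0⁴ + 2⁴ = 1 + 14641 + 0 + 16 = 14658
14658 = (3,9,4,2)_16 → 3⁴ + 9⁴ + 4⁴ + 2⁴ = 81 + 6561 + 256 + 16 = 6914  — 6914 already appeared earlier.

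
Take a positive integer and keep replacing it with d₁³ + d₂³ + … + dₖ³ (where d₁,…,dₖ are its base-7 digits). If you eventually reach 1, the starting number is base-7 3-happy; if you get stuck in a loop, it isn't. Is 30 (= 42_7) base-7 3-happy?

30 = (4,2)_7 → 4³ + 2³ = 64 + 8 = 72
72 = (1,3,2)_7 → 1³ + 3³ + 2³ = 1 + 27 + 8 = 36
36 = (5,1)_7 → 5³ + 1³ = 125 + 1 = 126
126 = (2,4,0)_7 → 2³ + 4³ + 0³ = 8 + 64 + 0 = 72  — 72 already seen; the sequence cycles without reaching 1.

not base-7 3-happy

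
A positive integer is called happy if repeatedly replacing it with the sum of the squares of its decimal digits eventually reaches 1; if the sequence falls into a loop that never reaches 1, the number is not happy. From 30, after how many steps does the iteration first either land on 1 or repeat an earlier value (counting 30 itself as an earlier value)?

13

30 → 9
9 → 81
81 → 65
65 → 61
61 → 37
37 → 58
58 → 89
89 → 145
145 → 42
42 → 20
20 → 4
4 → 16
16 → 37  — 37 repeats.
That took 13 steps.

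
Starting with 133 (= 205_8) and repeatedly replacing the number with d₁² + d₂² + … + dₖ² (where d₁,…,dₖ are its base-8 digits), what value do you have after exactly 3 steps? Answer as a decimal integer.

20

133 = (2,0,5)_8 → 2² + 0² + 5² = 29
29 = (3,5)_8 → 3² + 5² = 34
34 = (4,2)_8 → 4² + 2² = 20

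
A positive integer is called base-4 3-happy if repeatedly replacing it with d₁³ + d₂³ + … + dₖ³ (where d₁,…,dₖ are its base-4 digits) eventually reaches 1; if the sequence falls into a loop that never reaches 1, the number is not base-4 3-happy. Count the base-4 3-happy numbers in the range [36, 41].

2

36: 36 → 9 → 9  (repeats 9)
37: 37 → 10 → 16 → 1  (reaches 1)
38: 38 → 17 → 2 → 8 → 8  (repeats 8)
39: 39 → 36 → 9 → 9  (repeats 9)
40: 40 → 16 → 1  (reaches 1)
41: 41 → 17 → 2 → 8 → 8  (repeats 8)
base-4 3-happy: 37, 40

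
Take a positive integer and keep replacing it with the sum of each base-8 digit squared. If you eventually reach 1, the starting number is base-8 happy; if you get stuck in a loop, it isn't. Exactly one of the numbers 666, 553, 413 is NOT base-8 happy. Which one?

413

666: 666 → 18 → 8 → 1  — reaches 1 (base-8 happy)
553: 553 → 27 → 18 → 8 → 1  — reaches 1 (base-8 happy)
413: 413 → 70 → 37 → 41 → 26 → 13 → 26  — repeats 26 (not base-8 happy)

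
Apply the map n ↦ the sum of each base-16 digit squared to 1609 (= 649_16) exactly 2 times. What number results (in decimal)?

1609 = (6,4,9)_16 → 133
133 = (8,5)_16 → 89

89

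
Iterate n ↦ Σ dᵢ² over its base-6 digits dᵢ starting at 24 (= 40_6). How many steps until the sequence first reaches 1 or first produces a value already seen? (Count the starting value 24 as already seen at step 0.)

24 = (4,0)_6 → 4² + 0² = 16
16 = (2,4)_6 → 2² + 4² = 20
20 = (3,2)_6 → 3² + 2² = 13
13 = (2,1)_6 → 2² + 1² = 5
5 = (5)_6 → 5² = 25
25 = (4,1)_6 → 4² + 1² = 17
17 = (2,5)_6 → 2² + 5² = 29
29 = (4,5)_6 → 4² + 5² = 41
41 = (1,0,5)_6 → 1² + 0² + 5² = 26
26 = (4,2)_6 → 4² + 2² = 20  — 20 repeats.
That took 10 steps.

10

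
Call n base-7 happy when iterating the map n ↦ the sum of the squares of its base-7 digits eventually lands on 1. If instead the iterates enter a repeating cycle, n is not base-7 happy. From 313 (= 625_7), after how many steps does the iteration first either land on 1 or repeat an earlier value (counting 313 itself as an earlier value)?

5

313 = (6,2,5)_7 → 6² + 2² + 5² = 36 + 4 + 25 = 65
65 = (1,2,2)_7 → 1² + 2² + 2² = 1 + 4 + 4 = 9
9 = (1,2)_7 → 1² + 2² = 1 + 4 = 5
5 = (5)_7 → 5² = 25
25 = (3,4)_7 → 3² + 4² = 9 + 16 = 25  — 25 repeats.
That took 5 steps.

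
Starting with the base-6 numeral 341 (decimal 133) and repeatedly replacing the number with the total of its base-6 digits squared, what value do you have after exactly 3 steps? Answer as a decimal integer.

13

133 = (3,4,1)_6 → 3² + 4² + 1² = 26
26 = (4,2)_6 → 4² + 2² = 20
20 = (3,2)_6 → 3² + 2² = 13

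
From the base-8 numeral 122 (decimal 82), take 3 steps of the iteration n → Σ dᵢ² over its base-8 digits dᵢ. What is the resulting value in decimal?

4

82 = (1,2,2)_8 → 1² + 2² + 2² = 9
9 = (1,1)_8 → 1² + 1² = 2
2 = (2)_8 → 2² = 4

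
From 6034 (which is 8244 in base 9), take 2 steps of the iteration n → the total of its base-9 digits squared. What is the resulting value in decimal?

6034 = (8,2,4,4)_9 → 8² + 2² + 4² + 4² = 100
100 = (1,2,1)_9 → 1² + 2² + 1² = 6

6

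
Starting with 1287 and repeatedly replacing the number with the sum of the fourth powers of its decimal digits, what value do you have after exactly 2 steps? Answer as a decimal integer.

1287 → 6514
6514 → 2178

2178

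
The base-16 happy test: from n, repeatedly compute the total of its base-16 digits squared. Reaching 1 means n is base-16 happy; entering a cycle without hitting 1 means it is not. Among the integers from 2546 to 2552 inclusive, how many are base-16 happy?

1

2546: 2546 → 310 → 46 → 200 → 208 → 169 → 181 → 146 → 85 → 50 → 13 → 169  (repeats 169)
2547: 2547 → 315 → 131 → 73 → 97 → 37 → 29 → 170 → 200 → 208 → 169 → 181 → 146 → 85 → 50 → 13 → 169  (repeats 169)
2548: 2548 → 322 → 21 → 26 → 101 → 61 → 178 → 125 → 218 → 269 → 170 → 200 → 208 → 169 → 181 → 146 → 85 → 50 → 13 → 169  (repeats 169)
2549: 2549 → 331 → 138 → 164 → 116 → 65 → 17 → 2 → 4 → 16 → 1  (reaches 1)
2550: 2550 → 342 → 62 → 205 → 313 → 91 → 146 → 85 → 50 → 13 → 169 → 181 → 146  (repeats 146)
2551: 2551 → 355 → 46 → 200 → 208 → 169 → 181 → 146 → 85 → 50 → 13 → 169  (repeats 169)
2552: 2552 → 370 → 54 → 45 → 173 → 269 → 170 → 200 → 208 → 169 → 181 → 146 → 85 → 50 → 13 → 169  (repeats 169)
base-16 happy: 2549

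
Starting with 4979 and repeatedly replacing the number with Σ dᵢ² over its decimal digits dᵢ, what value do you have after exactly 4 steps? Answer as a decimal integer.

65

4979 → 4² + 9² + 7² + 9² = 16 + 81 + 49 + 81 = 227
227 → 2² + 2² + 7² = 4 + 4 + 49 = 57
57 → 5² + 7² = 25 + 49 = 74
74 → 7² + 4² = 49 + 16 = 65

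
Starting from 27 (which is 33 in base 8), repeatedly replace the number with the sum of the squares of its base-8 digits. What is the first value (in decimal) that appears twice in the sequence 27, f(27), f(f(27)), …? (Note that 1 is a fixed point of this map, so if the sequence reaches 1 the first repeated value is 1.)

27 = (3,3)_8 → 3² + 3² = 9 + 9 = 18
18 = (2,2)_8 → 2² + 2² = 4 + 4 = 8
8 = (1,0)_8 → 1² + 0² = 1 + 0 = 1  — reached the fixed point 1.
1 → 1, so 1 is the first repeated value.

1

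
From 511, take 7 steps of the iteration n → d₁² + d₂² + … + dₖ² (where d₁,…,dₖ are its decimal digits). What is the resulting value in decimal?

511 → 5² + 1² + 1² = 25 + 1 + 1 = 27
27 → 2² + 7² = 4 + 49 = 53
53 → 5² + 3² = 25 + 9 = 34
34 → 3² + 4² = 9 + 16 = 25
25 → 2² + 5² = 4 + 25 = 29
29 → 2² + 9² = 4 + 81 = 85
85 → 8² + 5² = 64 + 25 = 89

89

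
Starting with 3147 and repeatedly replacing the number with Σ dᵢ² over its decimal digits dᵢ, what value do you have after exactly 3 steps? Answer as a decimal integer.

3147 → 3² + 1² + 4² + 7² = 9 + 1 + 16 + 49 = 75
75 → 7² + 5² = 49 + 25 = 74
74 → 7² + 4² = 49 + 16 = 65

65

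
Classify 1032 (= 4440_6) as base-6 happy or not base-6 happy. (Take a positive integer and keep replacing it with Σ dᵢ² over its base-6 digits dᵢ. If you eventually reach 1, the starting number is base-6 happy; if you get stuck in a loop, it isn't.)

1032 = (4,4,4,0)_6 → 4² + 4² + 4² + 0² = 16 + 16 + 16 + 0 = 48
48 = (1,2,0)_6 → 1² + 2² + 0² = 1 + 4 + 0 = 5
5 = (5)_6 → 5² = 25
25 = (4,1)_6 → 4² + 1² = 16 + 1 = 17
17 = (2,5)_6 → 2² + 5² = 4 + 25 = 29
29 = (4,5)_6 → 4² + 5² = 16 + 25 = 41
41 = (1,0,5)_6 → 1² + 0² + 5² = 1 + 0 + 25 = 26
26 = (4,2)_6 → 4² + 2² = 16 + 4 = 20
20 = (3,2)_6 → 3² + 2² = 9 + 4 = 13
13 = (2,1)_6 → 2² + 1² = 4 + 1 = 5  — 5 already seen; the sequence cycles without reaching 1.

not base-6 happy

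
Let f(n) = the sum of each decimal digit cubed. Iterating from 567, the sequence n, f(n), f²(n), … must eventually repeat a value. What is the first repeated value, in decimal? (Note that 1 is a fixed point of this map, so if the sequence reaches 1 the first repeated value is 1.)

153

567 → 5³ + 6³ + 7³ = 125 + 216 + 343 = 684
684 → 6³ + 8³ + 4³ = 216 + 512 + 64 = 792
792 → 7³ + 9³ + 2³ = 343 + 729 + 8 = 1080
1080 → 1³ + 0³ + 8³ + 0³ = 1 + 0 + 512 + 0 = 513
513 → 5³ + 1³ + 3³ = 125 + 1 + 27 = 153
153 → 1³ + 5³ + 3³ = 1 + 125 + 27 = 153  — 153 already appeared earlier.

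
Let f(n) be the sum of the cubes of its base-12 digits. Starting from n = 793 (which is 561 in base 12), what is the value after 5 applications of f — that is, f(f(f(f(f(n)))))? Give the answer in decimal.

755

793 = (5,6,1)_12 → 5³ + 6³ + 1³ = 342
342 = (2,4,6)_12 → 2³ + 4³ + 6³ = 288
288 = (2,0,0)_12 → 2³ + 0³ + 0³ = 8
8 = (8)_12 → 8³ = 512
512 = (3,6,8)_12 → 3³ + 6³ + 8³ = 755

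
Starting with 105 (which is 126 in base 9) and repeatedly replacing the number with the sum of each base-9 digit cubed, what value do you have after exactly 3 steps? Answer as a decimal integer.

105 = (1,2,6)_9 → 1³ + 2³ + 6³ = 225
225 = (2,7,0)_9 → 2³ + 7³ + 0³ = 351
351 = (4,3,0)_9 → 4³ + 3³ + 0³ = 91

91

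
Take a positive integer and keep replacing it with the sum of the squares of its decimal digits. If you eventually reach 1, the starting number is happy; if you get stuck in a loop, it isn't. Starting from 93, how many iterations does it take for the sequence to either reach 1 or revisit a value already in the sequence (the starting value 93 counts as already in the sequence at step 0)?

13

93 → 9² + 3² = 81 + 9 = 90
90 → 9² + 0² = 81 + 0 = 81
81 → 8² + 1² = 64 + 1 = 65
65 → 6² + 5² = 36 + 25 = 61
61 → 6² + 1² = 36 + 1 = 37
37 → 3² + 7² = 9 + 49 = 58
58 → 5² + 8² = 25 + 64 = 89
89 → 8² + 9² = 64 + 81 = 145
145 → 1² + 4² + 5² = 1 + 16 + 25 = 42
42 → 4² + 2² = 16 + 4 = 20
20 → 2² + 0² = 4 + 0 = 4
4 → 4² = 16
16 → 1² + 6² = 1 + 36 = 37  — 37 repeats.
That took 13 steps.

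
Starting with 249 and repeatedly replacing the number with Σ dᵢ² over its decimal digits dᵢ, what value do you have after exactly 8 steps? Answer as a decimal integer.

145

249 → 2² + 4² + 9² = 101
101 → 1² + 0² + 1² = 2
2 → 2² = 4
4 → 4² = 16
16 → 1² + 6² = 37
37 → 3² + 7² = 58
58 → 5² + 8² = 89
89 → 8² + 9² = 145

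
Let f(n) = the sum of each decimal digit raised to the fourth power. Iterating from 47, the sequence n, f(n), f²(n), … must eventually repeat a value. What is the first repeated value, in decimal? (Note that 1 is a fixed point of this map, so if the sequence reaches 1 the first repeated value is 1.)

47 → 4⁴ + 7⁴ = 2657
2657 → 2⁴ + 6⁴ + 5⁴ + 7⁴ = 4338
4338 → 4⁴ + 3⁴ + 3⁴ + 8⁴ = 4514
4514 → 4⁴ + 5⁴ + 1⁴ + 4⁴ = 1138
1138 → 1⁴ + 1⁴ + 3⁴ + 8⁴ = 4179
4179 → 4⁴ + 1⁴ + 7⁴ + 9⁴ = 9219
9219 → 9⁴ + 2⁴ + 1⁴ + 9⁴ = 13139
13139 → 1⁴ + 3⁴ + 1⁴ + 3⁴ + 9⁴ = 6725
6725 → 6⁴ + 7⁴ + 2⁴ + 5⁴ = 4338  — 4338 already appeared earlier.

4338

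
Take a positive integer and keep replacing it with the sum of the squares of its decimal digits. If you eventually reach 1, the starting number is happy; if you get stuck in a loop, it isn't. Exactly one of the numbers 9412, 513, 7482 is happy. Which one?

7482

9412: 9412 → 102 → 5 → 25 → 29 → 85 → 89 → 145 → 42 → 20 → 4 → 16 → 37 → 58 → 89  — repeats 89 (not happy)
513: 513 → 35 → 34 → 25 → 29 → 85 → 89 → 145 → 42 → 20 → 4 → 16 → 37 → 58 → 89  — repeats 89 (not happy)
7482: 7482 → 133 → 19 → 82 → 68 → 100 → 1  — reaches 1 (happy)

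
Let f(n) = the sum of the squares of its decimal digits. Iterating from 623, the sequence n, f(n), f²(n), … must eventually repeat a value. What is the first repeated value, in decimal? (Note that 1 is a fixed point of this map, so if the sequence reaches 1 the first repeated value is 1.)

623 → 6² + 2² + 3² = 36 + 4 + 9 = 49
49 → 4² + 9² = 16 + 81 = 97
97 → 9² + 7² = 81 + 49 = 130
130 → 1² + 3² + 0² = 1 + 9 + 0 = 10
10 → 1² + 0² = 1 + 0 = 1  — reached the fixed point 1.
1 → 1, so 1 is the first repeated value.

1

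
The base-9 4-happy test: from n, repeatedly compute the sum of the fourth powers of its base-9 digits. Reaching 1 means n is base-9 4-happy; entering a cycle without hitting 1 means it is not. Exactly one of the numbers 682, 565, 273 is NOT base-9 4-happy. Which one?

682: 682 → 6578 → 4098 → 1956 → 1394 → 8194 → 290 → 722 → 8208 → 114 → 1378 → 4098  — repeats 4098 (not base-9 4-happy)
565: 565 → 7793 → 5395 → 3363 → 2433 → 243 → 81 → 1  — reaches 1 (base-9 4-happy)
273: 273 → 243 → 81 → 1  — reaches 1 (base-9 4-happy)

682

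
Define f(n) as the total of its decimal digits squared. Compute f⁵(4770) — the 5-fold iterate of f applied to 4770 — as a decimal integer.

37

4770 → 4² + 7² + 7² + 0² = 16 + 49 + 49 + 0 = 114
114 → 1² + 1² + 4² = 1 + 1 + 16 = 18
18 → 1² + 8² = 1 + 64 = 65
65 → 6² + 5² = 36 + 25 = 61
61 → 6² + 1² = 36 + 1 = 37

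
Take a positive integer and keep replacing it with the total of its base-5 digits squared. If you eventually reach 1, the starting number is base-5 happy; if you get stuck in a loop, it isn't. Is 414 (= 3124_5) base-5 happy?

not base-5 happy

414 = (3,1,2,4)_5 → 3² + 1² + 2² + 4² = 30
30 = (1,1,0)_5 → 1² + 1² + 0² = 2
2 = (2)_5 → 2² = 4
4 = (4)_5 → 4² = 16
16 = (3,1)_5 → 3² + 1² = 10
10 = (2,0)_5 → 2² + 0² = 4  — 4 already seen; the sequence cycles without reaching 1.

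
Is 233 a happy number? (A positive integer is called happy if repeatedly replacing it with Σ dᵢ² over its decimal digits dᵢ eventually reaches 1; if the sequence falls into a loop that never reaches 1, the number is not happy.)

not happy

233 → 22
22 → 8
8 → 64
64 → 52
52 → 29
29 → 85
85 → 89
89 → 145
145 → 42
42 → 20
20 → 4
4 → 16
16 → 37
37 → 58
58 → 89  — 89 already seen; the sequence cycles without reaching 1.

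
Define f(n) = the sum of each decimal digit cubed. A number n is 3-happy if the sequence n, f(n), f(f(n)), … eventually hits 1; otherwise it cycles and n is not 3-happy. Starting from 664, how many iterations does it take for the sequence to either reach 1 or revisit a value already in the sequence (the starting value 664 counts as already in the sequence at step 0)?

5

664 → 6³ + 6³ + 4³ = 216 + 216 + 64 = 496
496 → 4³ + 9³ + 6³ = 64 + 729 + 216 = 1009
1009 → 1³ + 0³ + 0³ + 9³ = 1 + 0 + 0 + 729 = 730
730 → 7³ + 3³ + 0³ = 343 + 27 + 0 = 370
370 → 3³ + 7³ + 0³ = 27 + 343 + 0 = 370  — 370 repeats.
That took 5 steps.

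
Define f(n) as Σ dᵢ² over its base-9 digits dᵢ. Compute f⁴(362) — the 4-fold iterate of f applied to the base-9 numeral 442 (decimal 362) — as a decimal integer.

50

362 = (4,4,2)_9 → 4² + 4² + 2² = 36
36 = (4,0)_9 → 4² + 0² = 16
16 = (1,7)_9 → 1² + 7² = 50
50 = (5,5)_9 → 5² + 5² = 50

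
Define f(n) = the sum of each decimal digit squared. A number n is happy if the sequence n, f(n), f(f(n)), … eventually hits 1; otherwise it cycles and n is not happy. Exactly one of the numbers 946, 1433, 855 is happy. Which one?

946: 946 → 133 → 19 → 82 → 68 → 100 → 1  — reaches 1 (happy)
1433: 1433 → 35 → 34 → 25 → 29 → 85 → 89 → 145 → 42 → 20 → 4 → 16 → 37 → 58 → 89  — repeats 89 (not happy)
855: 855 → 114 → 18 → 65 → 61 → 37 → 58 → 89 → 145 → 42 → 20 → 4 → 16 → 37  — repeats 37 (not happy)

946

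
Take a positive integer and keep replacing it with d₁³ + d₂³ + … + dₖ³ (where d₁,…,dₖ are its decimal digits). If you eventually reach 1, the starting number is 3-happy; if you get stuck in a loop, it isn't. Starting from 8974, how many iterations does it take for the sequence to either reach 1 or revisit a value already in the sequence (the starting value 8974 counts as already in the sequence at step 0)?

8974 → 8³ + 9³ + 7³ + 4³ = 512 + 729 + 343 + 64 = 1648
1648 → 1³ + 6³ + 4³ + 8³ = 1 + 216 + 64 + 512 = 793
793 → 7³ + 9³ + 3³ = 343 + 729 + 27 = 1099
1099 → 1³ + 0³ + 9³ + 9³ = 1 + 0 + 729 + 729 = 1459
1459 → 1³ + 4³ + 5³ + 9³ = 1 + 64 + 125 + 729 = 919
919 → 9³ + 1³ + 9³ = 729 + 1 + 729 = 1459  — 1459 repeats.
That took 6 steps.

6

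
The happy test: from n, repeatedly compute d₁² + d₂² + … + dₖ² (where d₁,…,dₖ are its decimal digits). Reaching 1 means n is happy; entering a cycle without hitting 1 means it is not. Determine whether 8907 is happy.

8907 → 8² + 9² + 0² + 7² = 194
194 → 1² + 9² + 4² = 98
98 → 9² + 8² = 145
145 → 1² + 4² + 5² = 42
42 → 4² + 2² = 20
20 → 2² + 0² = 4
4 → 4² = 16
16 → 1² + 6² = 37
37 → 3² + 7² = 58
58 → 5² + 8² = 89
89 → 8² + 9² = 145  — 145 already seen; the sequence cycles without reaching 1.

not happy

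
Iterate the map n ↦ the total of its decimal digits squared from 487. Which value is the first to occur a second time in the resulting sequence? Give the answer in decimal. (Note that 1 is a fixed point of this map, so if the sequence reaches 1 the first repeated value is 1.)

1

487 → 4² + 8² + 7² = 16 + 64 + 49 = 129
129 → 1² + 2² + 9² = 1 + 4 + 81 = 86
86 → 8² + 6² = 64 + 36 = 100
100 → 1² + 0² + 0² = 1 + 0 + 0 = 1  — reached the fixed point 1.
1 → 1, so 1 is the first repeated value.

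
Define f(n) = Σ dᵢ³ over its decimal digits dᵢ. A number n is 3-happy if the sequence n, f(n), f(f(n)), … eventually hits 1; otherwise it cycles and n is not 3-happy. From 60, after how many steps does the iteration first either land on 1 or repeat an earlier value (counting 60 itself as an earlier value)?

11

60 → 6³ + 0³ = 216 + 0 = 216
216 → 2³ + 1³ + 6³ = 8 + 1 + 216 = 225
225 → 2³ + 2³ + 5³ = 8 + 8 + 125 = 141
141 → 1³ + 4³ + 1³ = 1 + 64 + 1 = 66
66 → 6³ + 6³ = 216 + 216 = 432
432 → 4³ + 3³ + 2³ = 64 + 27 + 8 = 99
99 → 9³ + 9³ = 729 + 729 = 1458
1458 → 1³ + 4³ + 5³ + 8³ = 1 + 64 + 125 + 512 = 702
702 → 7³ + 0³ + 2³ = 343 + 0 + 8 = 351
351 → 3³ + 5³ + 1³ = 27 + 125 + 1 = 153
153 → 1³ + 5³ + 3³ = 1 + 125 + 27 = 153  — 153 repeats.
That took 11 steps.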